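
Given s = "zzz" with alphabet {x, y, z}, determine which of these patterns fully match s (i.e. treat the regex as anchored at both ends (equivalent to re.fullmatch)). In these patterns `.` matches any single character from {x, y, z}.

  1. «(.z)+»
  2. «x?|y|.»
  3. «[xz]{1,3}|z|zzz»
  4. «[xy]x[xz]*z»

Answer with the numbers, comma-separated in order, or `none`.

1 → no match
2 → no match
3 → match
4 → no match

3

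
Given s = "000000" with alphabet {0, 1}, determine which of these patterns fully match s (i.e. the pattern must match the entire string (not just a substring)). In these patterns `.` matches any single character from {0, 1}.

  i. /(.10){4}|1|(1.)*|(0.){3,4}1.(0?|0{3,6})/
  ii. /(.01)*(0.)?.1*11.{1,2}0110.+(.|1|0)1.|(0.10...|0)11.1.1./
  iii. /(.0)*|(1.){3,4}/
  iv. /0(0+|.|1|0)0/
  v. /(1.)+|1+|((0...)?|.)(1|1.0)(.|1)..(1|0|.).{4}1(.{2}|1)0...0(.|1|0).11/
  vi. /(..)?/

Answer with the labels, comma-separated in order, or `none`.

i → no match
ii → no match
iii → match
iv → match
v → no match
vi → no match

iii, iv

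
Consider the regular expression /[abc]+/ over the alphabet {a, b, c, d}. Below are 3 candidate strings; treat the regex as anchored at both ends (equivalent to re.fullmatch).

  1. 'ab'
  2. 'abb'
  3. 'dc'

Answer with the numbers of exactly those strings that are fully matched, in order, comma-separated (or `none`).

1, 2

1 → match
2 → match
3 → no match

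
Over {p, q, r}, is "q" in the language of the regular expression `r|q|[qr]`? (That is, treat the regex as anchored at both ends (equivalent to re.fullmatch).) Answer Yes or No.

Yes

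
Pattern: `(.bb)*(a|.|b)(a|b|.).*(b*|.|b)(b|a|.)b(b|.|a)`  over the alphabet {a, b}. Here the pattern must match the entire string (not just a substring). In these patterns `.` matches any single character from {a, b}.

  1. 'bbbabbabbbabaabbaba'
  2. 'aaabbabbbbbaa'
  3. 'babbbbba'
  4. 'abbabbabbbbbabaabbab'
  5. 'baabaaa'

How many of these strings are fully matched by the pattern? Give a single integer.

1 → match
2 → no match
3 → match
4 → no match
5 → no match
Total matched: 2

2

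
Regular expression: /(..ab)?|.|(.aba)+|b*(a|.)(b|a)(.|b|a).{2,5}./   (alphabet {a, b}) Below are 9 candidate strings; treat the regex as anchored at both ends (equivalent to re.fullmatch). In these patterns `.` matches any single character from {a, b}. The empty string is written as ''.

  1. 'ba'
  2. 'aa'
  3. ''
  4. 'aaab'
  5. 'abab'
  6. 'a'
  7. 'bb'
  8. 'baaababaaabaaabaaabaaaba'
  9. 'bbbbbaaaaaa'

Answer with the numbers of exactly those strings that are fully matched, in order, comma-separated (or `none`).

1 → no match
2 → no match
3 → match
4 → match
5 → match
6 → match
7 → no match
8 → no match
9 → match

3, 4, 5, 6, 9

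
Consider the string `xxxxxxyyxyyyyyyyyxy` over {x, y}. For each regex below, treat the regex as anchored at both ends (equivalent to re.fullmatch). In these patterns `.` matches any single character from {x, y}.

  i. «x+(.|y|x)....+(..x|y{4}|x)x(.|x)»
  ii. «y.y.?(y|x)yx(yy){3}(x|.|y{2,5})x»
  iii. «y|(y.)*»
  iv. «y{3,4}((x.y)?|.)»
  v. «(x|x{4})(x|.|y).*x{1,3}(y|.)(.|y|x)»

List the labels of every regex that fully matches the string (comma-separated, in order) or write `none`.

i → match
ii → no match — must start with `y`
iii → no match
iv → no match — must start with `y`
v → no match

i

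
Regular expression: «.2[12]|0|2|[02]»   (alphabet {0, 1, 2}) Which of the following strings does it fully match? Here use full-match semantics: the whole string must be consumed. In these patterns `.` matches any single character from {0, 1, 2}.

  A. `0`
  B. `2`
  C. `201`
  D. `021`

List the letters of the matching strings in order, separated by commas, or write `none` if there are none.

A, B, D

A → match
B → match
C → no match
D → match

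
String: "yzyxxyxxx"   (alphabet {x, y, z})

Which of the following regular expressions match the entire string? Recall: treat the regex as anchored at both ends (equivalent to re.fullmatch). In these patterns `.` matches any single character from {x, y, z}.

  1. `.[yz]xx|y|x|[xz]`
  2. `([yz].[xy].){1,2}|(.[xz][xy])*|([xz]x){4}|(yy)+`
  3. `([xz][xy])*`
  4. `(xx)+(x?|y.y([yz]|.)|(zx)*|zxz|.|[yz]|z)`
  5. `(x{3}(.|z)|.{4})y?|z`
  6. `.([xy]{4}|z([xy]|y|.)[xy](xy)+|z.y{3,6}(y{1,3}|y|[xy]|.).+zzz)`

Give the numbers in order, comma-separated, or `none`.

1 → no match
2 → match
3 → no match
4 → no match — must start with "xx"
5 → no match
6 → no match

2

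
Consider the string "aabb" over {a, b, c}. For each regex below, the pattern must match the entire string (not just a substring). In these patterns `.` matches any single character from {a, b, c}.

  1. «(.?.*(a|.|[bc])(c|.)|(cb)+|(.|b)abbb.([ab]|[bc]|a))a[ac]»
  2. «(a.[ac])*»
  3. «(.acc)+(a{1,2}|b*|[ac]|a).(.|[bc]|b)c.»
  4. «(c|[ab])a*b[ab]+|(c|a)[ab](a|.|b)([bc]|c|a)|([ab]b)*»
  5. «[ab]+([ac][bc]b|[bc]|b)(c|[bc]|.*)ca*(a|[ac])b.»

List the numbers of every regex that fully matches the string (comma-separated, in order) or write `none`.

4

1 → no match
2 → no match
3 → no match
4 → match
5 → no match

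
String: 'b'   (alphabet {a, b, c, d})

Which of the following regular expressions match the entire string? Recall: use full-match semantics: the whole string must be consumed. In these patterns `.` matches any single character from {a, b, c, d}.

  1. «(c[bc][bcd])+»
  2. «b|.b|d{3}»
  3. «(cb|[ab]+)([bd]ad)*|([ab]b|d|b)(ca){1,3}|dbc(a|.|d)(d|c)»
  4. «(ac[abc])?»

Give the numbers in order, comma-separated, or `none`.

1 → no match — must start with 'c'
2 → match
3 → match
4 → no match

2, 3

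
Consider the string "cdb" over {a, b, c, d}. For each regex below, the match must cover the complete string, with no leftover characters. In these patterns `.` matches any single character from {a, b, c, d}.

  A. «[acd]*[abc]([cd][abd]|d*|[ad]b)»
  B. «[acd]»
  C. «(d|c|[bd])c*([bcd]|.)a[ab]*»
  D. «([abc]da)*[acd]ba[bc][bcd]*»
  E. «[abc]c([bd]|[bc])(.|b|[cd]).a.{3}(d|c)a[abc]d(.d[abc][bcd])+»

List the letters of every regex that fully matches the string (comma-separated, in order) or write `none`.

A

A → match
B → no match
C → no match
D → no match
E → no match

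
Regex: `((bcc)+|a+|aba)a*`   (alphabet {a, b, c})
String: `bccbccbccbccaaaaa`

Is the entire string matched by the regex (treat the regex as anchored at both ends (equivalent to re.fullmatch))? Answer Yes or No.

Yes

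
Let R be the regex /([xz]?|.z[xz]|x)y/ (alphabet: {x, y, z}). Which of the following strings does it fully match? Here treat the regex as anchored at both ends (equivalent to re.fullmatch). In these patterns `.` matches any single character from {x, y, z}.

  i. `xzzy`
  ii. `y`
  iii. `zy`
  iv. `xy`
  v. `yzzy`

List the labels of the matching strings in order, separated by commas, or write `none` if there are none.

i, ii, iii, iv, v

i → match
ii → match
iii → match
iv → match
v → match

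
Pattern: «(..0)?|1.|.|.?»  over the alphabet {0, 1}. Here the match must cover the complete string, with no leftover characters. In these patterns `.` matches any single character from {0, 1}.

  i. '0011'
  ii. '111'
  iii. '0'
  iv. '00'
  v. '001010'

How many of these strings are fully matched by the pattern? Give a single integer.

1

i. '0011' → no match
ii. '111' → no match
iii. '0' → match
iv. '00' → no match
v. '001010' → no match
Total matched: 1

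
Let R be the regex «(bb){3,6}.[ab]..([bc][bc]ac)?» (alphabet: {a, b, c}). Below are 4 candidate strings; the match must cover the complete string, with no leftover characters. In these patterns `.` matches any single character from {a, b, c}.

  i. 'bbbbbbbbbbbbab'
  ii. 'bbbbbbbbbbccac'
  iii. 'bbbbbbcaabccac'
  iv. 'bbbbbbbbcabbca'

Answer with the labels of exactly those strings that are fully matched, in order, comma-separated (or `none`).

i, ii, iii

i → match
ii → match
iii → match
iv → no match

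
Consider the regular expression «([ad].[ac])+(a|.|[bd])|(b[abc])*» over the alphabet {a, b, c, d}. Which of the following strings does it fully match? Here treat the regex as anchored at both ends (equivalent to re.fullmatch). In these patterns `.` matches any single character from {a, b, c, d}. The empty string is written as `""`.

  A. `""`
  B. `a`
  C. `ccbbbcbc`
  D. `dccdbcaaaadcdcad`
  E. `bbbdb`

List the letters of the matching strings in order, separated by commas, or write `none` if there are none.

A → match
B → no match
C → no match
D → match
E → no match

A, D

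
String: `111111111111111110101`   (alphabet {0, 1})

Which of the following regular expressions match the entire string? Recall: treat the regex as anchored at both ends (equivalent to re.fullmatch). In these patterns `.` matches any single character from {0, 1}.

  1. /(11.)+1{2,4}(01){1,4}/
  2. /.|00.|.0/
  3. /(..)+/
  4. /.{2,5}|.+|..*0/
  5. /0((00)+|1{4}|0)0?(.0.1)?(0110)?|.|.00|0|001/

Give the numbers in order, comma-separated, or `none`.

1, 4

1 → match
2 → no match
3 → no match
4 → match
5 → no match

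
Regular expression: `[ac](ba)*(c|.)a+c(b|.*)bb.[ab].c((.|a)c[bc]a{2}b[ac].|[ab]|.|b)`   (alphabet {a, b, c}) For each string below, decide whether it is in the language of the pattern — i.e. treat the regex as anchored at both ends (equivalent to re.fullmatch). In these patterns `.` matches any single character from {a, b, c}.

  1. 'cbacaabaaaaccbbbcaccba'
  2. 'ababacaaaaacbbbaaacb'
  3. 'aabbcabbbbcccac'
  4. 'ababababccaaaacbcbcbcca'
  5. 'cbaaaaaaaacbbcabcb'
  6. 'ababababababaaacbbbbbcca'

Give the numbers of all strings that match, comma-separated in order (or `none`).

1 → no match
2 → match
3 → no match
4 → no match
5 → match
6 → match

2, 5, 6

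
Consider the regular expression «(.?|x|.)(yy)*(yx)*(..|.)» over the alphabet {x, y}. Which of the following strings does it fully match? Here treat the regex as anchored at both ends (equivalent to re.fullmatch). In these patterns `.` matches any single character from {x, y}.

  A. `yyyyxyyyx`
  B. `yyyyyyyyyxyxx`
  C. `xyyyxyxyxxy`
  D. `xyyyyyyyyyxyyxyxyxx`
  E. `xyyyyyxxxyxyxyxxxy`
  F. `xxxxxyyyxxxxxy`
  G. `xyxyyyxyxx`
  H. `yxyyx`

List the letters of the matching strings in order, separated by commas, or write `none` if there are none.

A → no match
B → match
C → match
D → no match
E → no match
F → no match
G → no match
H → no match

B, C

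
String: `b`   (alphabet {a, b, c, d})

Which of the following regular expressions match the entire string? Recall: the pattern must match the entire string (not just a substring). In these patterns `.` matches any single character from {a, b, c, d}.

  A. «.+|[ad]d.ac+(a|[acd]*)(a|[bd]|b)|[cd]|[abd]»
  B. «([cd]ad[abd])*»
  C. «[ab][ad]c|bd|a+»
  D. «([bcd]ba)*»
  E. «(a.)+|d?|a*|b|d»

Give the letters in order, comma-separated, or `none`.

A, E

A → match
B → no match
C → no match
D → no match
E → match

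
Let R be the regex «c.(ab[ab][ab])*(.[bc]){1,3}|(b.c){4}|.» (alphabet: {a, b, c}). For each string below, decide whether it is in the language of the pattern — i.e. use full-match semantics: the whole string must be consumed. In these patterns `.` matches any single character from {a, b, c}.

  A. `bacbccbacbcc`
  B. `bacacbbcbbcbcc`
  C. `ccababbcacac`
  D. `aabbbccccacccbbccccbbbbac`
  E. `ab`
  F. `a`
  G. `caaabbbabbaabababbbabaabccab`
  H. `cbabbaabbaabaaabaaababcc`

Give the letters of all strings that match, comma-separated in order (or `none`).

A, C, F, H

A → match
B → no match
C → match
D → no match
E → no match
F → match
G → no match
H → match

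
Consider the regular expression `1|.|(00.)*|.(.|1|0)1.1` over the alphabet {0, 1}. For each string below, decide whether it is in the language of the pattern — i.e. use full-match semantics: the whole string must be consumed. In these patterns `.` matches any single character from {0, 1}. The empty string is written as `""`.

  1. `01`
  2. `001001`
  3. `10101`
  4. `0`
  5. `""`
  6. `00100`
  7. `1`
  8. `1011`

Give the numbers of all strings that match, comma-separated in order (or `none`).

2, 3, 4, 5, 7

1 → no match
2 → match
3 → match
4 → match
5 → match
6 → no match
7 → match
8 → no match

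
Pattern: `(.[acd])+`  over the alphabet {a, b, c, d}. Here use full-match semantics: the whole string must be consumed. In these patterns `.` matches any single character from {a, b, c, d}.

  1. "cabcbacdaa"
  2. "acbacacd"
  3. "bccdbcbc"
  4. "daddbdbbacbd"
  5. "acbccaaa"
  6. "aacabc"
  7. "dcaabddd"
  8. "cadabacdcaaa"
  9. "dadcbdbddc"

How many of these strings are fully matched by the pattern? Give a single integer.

1 → match
2 → match
3 → match
4 → no match
5 → match
6 → match
7 → match
8 → match
9 → match
Total matched: 8

8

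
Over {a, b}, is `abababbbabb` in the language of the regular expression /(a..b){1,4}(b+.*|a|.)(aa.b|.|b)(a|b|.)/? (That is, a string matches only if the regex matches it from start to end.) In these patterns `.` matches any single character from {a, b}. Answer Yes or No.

Yes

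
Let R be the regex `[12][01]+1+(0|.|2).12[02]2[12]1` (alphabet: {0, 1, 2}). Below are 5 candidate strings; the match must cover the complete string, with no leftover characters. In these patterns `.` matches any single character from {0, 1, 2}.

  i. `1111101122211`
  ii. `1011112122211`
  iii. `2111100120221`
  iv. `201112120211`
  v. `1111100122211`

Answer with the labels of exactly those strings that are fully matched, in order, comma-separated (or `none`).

i → match
ii → match
iii → match
iv → match
v → match

i, ii, iii, iv, v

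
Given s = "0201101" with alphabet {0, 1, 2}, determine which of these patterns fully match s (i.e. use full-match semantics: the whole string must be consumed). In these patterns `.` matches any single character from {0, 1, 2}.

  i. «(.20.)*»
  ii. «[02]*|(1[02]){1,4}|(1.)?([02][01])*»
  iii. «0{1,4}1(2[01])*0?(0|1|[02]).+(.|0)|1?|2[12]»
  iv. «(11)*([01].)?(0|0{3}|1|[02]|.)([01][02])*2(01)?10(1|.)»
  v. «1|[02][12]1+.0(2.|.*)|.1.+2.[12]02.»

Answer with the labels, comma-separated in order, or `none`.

i → no match
ii → no match
iii → no match
iv → match
v → no match

iv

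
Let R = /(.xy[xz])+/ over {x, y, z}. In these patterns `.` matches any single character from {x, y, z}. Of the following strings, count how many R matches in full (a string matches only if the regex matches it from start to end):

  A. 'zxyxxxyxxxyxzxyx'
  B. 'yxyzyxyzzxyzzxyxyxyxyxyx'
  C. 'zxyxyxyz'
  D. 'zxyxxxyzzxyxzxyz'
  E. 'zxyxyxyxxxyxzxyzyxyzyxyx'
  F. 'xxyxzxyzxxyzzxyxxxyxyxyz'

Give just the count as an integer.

6

A → match
B → match
C → match
D → match
E → match
F → match
Total matched: 6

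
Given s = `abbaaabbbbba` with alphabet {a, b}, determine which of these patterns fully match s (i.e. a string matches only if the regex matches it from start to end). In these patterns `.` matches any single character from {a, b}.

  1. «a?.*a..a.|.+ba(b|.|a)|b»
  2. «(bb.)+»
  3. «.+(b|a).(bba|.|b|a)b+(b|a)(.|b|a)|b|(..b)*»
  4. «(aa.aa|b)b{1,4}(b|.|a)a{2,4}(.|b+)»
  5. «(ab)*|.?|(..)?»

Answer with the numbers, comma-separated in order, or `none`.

1 → no match
2 → no match — must start with `bb`
3 → match
4 → no match
5 → no match

3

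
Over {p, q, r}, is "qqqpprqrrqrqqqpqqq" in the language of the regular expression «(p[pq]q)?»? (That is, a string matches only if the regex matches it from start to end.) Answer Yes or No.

No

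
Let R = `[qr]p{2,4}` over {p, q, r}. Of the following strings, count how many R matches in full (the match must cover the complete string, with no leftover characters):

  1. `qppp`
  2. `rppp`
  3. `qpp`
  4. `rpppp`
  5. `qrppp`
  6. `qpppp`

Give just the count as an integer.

1. `qppp` → match
2. `rppp` → match
3. `qpp` → match
4. `rpppp` → match
5. `qrppp` → no match
6. `qpppp` → match
Total matched: 5

5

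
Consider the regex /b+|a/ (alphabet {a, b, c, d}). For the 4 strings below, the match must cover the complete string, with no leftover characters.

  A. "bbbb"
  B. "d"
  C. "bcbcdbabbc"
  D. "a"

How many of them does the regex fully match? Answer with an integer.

2

A → match
B → no match
C → no match
D → match
Total matched: 2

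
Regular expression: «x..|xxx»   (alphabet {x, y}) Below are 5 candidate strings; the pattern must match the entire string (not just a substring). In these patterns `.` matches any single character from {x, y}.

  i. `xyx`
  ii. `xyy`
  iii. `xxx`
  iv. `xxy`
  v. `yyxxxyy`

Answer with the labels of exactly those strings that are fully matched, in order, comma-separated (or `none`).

i, ii, iii, iv

i → match
ii → match
iii → match
iv → match
v → no match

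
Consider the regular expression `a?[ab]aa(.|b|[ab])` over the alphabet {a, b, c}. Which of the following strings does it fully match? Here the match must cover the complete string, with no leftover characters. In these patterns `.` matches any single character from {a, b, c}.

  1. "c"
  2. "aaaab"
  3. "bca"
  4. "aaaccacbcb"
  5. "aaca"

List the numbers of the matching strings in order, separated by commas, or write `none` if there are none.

2

1 → no match
2 → match
3 → no match
4 → no match
5 → no match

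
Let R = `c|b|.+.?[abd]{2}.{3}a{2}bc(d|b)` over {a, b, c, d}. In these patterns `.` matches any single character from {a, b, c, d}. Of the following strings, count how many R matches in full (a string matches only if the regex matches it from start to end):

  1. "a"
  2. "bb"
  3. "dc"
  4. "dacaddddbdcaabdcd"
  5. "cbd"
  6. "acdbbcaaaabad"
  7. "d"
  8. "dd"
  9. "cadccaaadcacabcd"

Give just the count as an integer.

1 → no match
2 → no match
3 → no match
4 → no match
5 → no match
6 → no match
7 → no match
8 → no match
9 → no match
Total matched: 0

0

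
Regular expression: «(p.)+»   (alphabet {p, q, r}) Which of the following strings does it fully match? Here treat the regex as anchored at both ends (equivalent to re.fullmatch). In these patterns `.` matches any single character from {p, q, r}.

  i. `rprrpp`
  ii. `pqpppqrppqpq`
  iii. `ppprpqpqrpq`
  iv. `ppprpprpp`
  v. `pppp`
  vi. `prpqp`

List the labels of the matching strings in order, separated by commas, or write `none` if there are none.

i → no match — must start with `p`
ii → no match
iii → no match
iv → no match
v → match
vi → no match

v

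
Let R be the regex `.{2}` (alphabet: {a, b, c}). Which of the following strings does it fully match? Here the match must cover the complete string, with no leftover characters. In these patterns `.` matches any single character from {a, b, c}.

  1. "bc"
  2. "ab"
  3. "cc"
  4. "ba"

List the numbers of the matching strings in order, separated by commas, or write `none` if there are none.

1, 2, 3, 4

1 → match
2 → match
3 → match
4 → match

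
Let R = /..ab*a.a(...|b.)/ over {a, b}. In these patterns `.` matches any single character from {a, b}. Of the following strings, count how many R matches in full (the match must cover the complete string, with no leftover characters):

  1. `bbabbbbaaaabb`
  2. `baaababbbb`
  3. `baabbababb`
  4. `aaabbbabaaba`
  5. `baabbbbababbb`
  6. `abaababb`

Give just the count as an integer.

1 → match
2 → no match
3 → match
4 → match
5 → match
6 → match
Total matched: 5

5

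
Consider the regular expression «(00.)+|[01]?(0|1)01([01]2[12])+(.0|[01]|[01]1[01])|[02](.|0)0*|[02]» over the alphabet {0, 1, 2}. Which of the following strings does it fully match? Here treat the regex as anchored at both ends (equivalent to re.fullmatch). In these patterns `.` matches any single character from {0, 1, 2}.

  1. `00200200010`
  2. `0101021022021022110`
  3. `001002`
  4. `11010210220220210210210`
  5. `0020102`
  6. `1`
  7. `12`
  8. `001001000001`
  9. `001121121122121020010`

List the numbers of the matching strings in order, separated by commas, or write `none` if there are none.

2, 3, 4, 8

1 → no match
2 → match
3 → match
4 → match
5 → no match
6 → no match
7 → no match
8 → match
9 → no match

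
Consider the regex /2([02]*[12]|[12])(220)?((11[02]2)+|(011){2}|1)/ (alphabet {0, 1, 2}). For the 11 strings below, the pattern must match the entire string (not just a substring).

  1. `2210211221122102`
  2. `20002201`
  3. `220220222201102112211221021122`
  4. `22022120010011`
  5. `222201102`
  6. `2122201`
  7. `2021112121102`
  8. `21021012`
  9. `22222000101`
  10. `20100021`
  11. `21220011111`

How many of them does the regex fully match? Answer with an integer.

1 → no match
2 → no match
3 → no match
4 → no match
5 → match
6 → no match
7 → no match
8 → no match
9 → no match
10 → no match
11 → no match
Total matched: 1

1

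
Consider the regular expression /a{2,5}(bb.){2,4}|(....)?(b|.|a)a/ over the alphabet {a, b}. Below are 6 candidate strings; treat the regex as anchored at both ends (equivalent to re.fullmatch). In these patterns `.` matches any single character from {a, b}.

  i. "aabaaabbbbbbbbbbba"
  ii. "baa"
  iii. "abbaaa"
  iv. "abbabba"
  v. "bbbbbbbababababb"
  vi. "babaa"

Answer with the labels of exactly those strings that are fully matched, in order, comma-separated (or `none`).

iii

i → no match
ii → no match
iii → match
iv → no match
v → no match
vi → no match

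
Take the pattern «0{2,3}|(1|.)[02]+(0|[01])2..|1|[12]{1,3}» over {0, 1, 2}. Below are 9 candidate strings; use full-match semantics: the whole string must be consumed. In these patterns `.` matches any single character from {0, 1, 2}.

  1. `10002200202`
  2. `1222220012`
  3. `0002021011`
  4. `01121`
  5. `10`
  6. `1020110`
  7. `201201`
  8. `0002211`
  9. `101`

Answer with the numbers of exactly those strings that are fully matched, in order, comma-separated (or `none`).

1, 7

1 → match
2 → no match
3 → no match
4 → no match
5 → no match
6 → no match
7 → match
8 → no match
9 → no match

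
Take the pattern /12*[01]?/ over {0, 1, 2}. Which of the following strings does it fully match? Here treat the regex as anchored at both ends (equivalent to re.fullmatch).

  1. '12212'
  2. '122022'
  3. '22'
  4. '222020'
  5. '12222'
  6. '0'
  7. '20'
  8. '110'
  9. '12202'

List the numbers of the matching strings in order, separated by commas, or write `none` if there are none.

5

1 → no match
2 → no match
3 → no match — must start with '1'
4 → no match — must start with '1'
5 → match
6 → no match — must start with '1'
7 → no match — must start with '1'
8 → no match
9 → no match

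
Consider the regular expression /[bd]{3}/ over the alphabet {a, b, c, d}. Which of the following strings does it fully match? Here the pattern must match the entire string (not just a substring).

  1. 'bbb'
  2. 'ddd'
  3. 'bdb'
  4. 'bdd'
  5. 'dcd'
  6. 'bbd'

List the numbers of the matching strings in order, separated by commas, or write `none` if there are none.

1 → match
2 → match
3 → match
4 → match
5 → no match
6 → match

1, 2, 3, 4, 6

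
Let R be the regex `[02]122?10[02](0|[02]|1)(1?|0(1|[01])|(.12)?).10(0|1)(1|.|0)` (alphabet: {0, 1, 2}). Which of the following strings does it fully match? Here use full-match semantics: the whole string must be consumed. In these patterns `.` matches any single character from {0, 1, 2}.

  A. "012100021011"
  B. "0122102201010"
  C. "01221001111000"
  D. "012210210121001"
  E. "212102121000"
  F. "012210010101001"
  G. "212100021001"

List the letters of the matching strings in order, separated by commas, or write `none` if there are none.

A. "012100021011" → match
B → match
C → match
D → match
E. "212102121000" → match
F → match
G. "212100021001" → match

A, B, C, D, E, F, G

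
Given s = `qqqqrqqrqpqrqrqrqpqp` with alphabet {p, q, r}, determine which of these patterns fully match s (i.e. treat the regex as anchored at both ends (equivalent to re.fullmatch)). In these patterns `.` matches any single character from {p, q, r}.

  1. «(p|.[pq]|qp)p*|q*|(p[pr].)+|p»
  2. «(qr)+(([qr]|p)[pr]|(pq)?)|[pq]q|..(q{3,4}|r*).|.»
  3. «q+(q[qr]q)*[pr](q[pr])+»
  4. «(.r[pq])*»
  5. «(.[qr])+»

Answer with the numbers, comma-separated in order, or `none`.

1 → no match
2 → no match
3 → match
4 → no match
5 → no match

3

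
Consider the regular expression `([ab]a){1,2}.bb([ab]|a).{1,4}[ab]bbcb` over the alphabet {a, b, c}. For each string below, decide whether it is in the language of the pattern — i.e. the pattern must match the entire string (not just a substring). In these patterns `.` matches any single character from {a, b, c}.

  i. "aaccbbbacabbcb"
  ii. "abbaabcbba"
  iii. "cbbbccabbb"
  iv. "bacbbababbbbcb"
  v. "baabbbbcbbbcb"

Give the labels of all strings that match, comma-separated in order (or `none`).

i → no match
ii → no match — must end with "bbcb"
iii → no match — must end with "bbcb"
iv → match
v → match

iv, v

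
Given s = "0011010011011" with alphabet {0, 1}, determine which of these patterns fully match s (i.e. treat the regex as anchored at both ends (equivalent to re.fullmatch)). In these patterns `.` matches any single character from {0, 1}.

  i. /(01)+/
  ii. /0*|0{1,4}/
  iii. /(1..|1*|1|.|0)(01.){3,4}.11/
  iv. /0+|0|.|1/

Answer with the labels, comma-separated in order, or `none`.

iii

i → no match — must start with "01"
ii → no match
iii → match
iv → no match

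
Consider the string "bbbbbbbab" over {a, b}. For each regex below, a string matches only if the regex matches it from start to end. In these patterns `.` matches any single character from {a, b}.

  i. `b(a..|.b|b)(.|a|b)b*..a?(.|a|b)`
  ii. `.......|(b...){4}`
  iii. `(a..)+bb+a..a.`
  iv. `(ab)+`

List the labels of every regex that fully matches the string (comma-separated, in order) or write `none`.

i

i → match
ii → no match
iii → no match — must start with "a"
iv → no match — must start with "ab"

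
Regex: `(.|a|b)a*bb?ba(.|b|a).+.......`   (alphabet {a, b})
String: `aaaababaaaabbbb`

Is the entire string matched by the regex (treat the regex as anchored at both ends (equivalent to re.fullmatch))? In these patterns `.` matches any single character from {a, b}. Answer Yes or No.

No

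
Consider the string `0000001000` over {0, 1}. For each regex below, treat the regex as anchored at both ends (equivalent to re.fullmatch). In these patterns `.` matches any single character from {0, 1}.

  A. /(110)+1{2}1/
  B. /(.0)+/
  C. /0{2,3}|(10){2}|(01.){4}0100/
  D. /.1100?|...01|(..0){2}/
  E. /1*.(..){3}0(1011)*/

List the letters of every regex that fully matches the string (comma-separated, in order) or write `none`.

B

A → no match — must start with `110`
B → match
C → no match
D → no match
E → no match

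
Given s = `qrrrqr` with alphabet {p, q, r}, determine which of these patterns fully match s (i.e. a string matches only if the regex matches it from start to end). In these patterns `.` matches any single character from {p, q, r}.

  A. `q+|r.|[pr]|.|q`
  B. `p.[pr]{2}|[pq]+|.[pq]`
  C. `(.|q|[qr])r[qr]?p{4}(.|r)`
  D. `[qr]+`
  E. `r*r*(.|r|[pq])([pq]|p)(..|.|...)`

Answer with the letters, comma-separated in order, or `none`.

D

A → no match
B → no match
C → no match
D → match
E → no match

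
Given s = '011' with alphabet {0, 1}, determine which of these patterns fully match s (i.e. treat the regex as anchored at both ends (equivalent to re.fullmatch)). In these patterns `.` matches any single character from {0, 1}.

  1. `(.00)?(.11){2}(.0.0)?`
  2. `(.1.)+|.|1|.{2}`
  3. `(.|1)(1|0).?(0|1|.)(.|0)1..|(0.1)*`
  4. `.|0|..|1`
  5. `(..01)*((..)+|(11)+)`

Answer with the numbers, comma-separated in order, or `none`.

1 → no match
2 → match
3 → match
4 → no match
5 → no match

2, 3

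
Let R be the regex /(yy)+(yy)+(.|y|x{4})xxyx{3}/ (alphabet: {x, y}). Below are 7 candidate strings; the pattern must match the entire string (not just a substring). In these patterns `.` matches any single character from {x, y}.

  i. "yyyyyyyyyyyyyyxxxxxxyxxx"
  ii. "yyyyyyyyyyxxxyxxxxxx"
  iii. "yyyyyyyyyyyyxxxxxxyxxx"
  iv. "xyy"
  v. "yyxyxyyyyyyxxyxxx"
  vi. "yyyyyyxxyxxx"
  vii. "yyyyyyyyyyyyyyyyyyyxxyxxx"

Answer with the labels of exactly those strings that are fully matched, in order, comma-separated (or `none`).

i → match
ii → no match
iii → match
iv → no match — must start with "yy"
v → no match
vi → no match
vii → match

i, iii, vii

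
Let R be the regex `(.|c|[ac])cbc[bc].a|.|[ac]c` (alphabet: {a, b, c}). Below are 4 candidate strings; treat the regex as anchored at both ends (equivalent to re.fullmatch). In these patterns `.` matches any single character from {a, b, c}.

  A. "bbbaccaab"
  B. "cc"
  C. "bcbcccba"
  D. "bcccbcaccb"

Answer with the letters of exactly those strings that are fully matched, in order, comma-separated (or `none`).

A → no match
B → match
C → no match
D → no match

B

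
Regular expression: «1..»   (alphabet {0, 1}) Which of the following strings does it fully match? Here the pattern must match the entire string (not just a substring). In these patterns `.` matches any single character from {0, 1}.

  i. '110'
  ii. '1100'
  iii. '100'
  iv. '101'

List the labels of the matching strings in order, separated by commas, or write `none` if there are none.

i, iii, iv

i → match
ii → no match
iii → match
iv → match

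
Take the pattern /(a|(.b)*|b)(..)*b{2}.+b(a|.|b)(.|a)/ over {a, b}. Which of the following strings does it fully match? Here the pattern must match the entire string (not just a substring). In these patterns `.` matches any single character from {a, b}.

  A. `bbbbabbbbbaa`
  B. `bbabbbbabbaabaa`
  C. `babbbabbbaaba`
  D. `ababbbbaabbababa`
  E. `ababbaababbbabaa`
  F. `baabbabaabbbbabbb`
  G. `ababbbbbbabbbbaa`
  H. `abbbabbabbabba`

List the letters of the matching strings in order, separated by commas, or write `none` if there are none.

A → match
B → match
C → no match
D → no match
E → match
F → match
G → match
H → match

A, B, E, F, G, H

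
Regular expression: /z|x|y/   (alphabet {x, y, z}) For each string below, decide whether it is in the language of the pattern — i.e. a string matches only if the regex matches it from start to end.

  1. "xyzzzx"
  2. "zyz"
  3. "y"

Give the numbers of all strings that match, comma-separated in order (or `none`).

3

1 → no match
2 → no match
3 → match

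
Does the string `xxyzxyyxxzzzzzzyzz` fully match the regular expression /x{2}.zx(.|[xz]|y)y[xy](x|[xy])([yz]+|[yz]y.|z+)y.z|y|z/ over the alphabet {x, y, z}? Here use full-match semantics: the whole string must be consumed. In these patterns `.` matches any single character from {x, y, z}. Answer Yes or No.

Yes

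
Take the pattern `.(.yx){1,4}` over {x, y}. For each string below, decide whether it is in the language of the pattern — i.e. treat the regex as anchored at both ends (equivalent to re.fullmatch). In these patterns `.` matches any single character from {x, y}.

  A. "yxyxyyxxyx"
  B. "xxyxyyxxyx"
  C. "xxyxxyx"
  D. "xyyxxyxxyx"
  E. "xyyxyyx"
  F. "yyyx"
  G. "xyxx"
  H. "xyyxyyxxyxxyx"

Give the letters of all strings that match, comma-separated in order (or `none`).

A. "yxyxyyxxyx" → match
B. "xxyxyyxxyx" → match
C. "xxyxxyx" → match
D. "xyyxxyxxyx" → match
E. "xyyxyyx" → match
F. "yyyx" → match
G. "xyxx" → no match — must end with "yx"
H → match

A, B, C, D, E, F, H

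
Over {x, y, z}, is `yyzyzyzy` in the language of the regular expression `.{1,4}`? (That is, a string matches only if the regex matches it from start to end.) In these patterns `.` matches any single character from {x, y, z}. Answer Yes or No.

No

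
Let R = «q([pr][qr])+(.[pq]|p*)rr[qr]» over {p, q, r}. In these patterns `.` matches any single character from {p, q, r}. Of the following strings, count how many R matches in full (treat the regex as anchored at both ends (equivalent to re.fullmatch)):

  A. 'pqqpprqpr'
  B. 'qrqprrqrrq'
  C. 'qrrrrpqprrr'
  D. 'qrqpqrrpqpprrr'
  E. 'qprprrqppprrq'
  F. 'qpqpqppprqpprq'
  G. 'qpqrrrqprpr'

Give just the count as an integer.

A. 'pqqpprqpr' → no match — must start with 'q'
B. 'qrqprrqrrq' → match
C. 'qrrrrpqprrr' → match
D → match
E → match
F → no match
G. 'qpqrrrqprpr' → no match
Total matched: 4

4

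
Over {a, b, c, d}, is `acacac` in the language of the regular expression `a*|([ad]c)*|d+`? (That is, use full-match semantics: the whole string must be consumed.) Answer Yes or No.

Yes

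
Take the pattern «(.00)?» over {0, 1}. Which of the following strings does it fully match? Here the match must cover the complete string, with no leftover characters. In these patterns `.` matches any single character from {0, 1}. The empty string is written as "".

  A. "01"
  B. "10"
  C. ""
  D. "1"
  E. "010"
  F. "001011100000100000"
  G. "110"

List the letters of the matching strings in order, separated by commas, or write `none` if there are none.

A → no match
B → no match
C → match
D → no match
E → no match
F → no match
G → no match

C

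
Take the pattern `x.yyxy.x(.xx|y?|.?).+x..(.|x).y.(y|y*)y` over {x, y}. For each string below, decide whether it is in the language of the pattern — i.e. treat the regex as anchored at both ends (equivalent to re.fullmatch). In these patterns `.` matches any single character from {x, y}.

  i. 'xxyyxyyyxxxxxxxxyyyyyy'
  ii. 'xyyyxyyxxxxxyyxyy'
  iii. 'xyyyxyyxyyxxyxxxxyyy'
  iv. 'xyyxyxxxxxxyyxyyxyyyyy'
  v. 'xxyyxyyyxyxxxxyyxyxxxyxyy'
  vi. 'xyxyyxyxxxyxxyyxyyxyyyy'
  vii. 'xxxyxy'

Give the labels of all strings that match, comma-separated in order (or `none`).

none

i → no match
ii → no match
iii → no match
iv → no match
v → no match
vi → no match
vii → no match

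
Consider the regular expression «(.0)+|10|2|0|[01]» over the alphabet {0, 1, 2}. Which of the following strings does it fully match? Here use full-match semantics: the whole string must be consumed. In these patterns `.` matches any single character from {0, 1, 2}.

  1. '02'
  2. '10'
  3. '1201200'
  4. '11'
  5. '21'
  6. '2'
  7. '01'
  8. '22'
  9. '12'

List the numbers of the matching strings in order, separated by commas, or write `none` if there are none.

2, 6

1 → no match
2 → match
3 → no match
4 → no match
5 → no match
6 → match
7 → no match
8 → no match
9 → no match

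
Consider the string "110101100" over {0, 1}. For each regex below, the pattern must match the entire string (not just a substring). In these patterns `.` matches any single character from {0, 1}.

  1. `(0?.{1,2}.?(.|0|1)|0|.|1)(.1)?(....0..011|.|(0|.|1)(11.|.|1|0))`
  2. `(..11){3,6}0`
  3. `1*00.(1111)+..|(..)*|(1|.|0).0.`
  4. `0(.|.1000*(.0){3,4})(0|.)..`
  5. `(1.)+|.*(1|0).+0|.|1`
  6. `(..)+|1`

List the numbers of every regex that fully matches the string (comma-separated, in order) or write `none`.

1 → no match
2 → no match — must end with "110"
3 → no match
4 → no match — must start with "0"
5 → match
6 → no match

5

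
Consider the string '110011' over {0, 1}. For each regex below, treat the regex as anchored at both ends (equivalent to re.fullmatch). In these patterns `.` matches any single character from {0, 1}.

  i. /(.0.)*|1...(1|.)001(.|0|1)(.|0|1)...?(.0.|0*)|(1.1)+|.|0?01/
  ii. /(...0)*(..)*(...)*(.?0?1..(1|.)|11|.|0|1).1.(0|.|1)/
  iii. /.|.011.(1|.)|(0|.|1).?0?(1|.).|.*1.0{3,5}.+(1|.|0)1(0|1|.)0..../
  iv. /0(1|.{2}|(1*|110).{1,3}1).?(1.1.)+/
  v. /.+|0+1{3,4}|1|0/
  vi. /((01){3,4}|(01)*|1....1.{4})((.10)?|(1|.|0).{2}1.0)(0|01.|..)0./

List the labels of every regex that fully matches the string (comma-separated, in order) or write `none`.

v

i → no match
ii → no match
iii → no match
iv → no match — must start with '0'
v → match
vi → no match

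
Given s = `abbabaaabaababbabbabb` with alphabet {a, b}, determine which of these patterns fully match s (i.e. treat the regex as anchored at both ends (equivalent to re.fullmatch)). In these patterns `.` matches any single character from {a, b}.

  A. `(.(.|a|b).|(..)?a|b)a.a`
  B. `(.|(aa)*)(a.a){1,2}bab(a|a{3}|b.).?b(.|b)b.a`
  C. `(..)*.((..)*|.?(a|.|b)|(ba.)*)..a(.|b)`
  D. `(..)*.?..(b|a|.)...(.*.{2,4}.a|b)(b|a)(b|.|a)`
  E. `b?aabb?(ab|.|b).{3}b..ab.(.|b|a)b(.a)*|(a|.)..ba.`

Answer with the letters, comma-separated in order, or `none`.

D

A → no match — must end with `a`
B → no match — must end with `a`
C → no match
D → match
E → no match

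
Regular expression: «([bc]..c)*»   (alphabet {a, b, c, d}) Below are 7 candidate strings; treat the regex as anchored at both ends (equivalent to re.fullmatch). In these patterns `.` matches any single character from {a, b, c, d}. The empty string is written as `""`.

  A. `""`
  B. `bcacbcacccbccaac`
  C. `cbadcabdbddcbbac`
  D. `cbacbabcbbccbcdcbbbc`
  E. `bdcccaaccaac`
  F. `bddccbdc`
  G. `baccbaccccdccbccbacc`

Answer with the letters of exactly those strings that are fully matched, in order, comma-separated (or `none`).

A, B, D, E, F, G

A. `""` → match
B → match
C → no match
D → match
E. `bdcccaaccaac` → match
F. `bddccbdc` → match
G → match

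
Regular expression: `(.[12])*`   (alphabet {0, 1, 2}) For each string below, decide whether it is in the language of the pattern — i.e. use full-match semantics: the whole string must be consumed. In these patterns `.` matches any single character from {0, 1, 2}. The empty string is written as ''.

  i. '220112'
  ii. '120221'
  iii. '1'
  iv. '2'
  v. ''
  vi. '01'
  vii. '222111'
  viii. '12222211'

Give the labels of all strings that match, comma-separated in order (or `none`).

i, ii, v, vi, vii, viii

i → match
ii → match
iii → no match
iv → no match
v → match
vi → match
vii → match
viii → match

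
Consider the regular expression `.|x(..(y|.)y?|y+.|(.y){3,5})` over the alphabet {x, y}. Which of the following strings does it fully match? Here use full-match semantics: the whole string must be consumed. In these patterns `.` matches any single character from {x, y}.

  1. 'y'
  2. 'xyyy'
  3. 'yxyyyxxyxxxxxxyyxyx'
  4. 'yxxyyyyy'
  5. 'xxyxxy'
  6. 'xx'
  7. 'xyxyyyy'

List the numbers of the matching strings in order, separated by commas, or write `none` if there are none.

1 → match
2 → match
3 → no match
4 → no match
5 → no match
6 → no match
7 → no match

1, 2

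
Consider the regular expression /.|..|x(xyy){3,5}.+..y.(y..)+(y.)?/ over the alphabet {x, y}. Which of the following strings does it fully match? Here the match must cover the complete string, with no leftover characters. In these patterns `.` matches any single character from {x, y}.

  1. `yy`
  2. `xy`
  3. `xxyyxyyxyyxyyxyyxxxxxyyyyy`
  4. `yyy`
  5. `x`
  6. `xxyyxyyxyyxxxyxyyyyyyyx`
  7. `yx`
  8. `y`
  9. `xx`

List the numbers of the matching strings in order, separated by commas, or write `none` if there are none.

1 → match
2 → match
3 → match
4 → no match
5 → match
6 → match
7 → match
8 → match
9 → match

1, 2, 3, 5, 6, 7, 8, 9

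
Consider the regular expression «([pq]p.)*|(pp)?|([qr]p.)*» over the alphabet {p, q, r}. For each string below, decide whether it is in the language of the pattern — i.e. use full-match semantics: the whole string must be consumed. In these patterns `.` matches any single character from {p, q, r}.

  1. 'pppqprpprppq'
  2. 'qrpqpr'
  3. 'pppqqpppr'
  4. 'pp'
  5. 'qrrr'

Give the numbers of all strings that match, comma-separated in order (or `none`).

1, 4

1 → match
2 → no match
3 → no match
4 → match
5 → no match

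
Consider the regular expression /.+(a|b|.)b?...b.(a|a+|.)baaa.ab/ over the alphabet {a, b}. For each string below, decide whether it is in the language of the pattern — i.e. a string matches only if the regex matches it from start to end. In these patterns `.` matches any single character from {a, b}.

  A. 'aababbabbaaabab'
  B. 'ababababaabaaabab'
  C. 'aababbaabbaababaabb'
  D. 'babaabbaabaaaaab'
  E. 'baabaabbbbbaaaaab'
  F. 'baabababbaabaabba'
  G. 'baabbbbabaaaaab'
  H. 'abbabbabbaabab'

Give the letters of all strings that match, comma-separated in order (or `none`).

A → match
B → match
C → no match — must end with 'ab'
D → match
E → match
F → no match — must end with 'ab'
G → match
H → no match

A, B, D, E, G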